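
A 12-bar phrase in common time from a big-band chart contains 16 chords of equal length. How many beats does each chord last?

12 bars × 4 beats/bar = 48 beats total.
48 beats ÷ 16 chords = 3 beats per chord.
(That is a dotted half note.)

3 beats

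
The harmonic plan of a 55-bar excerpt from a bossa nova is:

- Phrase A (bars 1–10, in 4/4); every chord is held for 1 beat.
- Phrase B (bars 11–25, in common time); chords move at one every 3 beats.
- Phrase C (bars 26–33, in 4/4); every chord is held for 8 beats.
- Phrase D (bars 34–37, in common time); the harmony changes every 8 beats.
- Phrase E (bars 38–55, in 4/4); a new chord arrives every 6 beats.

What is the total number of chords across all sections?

78 chords

A: 10·4 = 40 beats, 40/1 = 40 chords.
B: 15·4 = 60 beats, 60/3 = 20 chords.
C: 8·4 = 32 beats, 32/8 = 4 chords.
D: 4·4 = 16 beats, 16/8 = 2 chords.
E: 18·4 = 72 beats, 72/6 = 12 chords.
Total: 40 + 20 + 4 + 2 + 12 = 78.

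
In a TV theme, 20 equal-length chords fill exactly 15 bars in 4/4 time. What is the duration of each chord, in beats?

15 bars × 4 beats/bar = 60 beats total.
60 beats ÷ 20 chords = 3 beats per chord.
(That is a dotted half note.)

3 beats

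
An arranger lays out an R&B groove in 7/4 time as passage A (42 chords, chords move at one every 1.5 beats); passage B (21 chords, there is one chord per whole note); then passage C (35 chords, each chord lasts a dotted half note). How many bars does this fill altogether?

36 bars

A: 42 × 1.5 = 63 beats = 9 bars.
B: 21 × 4 = 84 beats = 12 bars.
C: 35 × 3 = 105 beats = 15 bars.
Total: 9 + 12 + 15 = 36 bars.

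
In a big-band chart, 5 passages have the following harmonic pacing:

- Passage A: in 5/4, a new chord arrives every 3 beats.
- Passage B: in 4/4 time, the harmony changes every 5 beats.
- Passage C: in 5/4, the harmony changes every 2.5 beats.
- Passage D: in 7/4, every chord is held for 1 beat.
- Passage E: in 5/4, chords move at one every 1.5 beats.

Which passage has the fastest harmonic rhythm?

A: 5/3 = 5/3 chords/bar.
B: 4/5 = 0.8 chords/bar.
C: 5/2.5 = 2 chords/bar.
D: 7/1 = 7 chords/bar.
E: 5/1.5 = 10/3 chords/bar.
Fastest is D at 7 chords/bar.

Passage D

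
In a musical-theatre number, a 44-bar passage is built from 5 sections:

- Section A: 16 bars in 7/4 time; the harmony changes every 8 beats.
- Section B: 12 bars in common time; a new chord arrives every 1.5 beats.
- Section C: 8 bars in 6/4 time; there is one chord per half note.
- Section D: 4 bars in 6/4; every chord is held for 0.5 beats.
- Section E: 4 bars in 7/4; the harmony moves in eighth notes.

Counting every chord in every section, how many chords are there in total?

174 chords

A has 112 beats and chords last 8 each, so 14 chords.
B has 48 beats and chords last 1.5 each, so 32 chords.
C has 48 beats and chords last 2 each, so 24 chords.
D has 24 beats and chords last 0.5 each, so 48 chords.
E has 28 beats and chords last 0.5 each, so 56 chords.
Total: 14 + 32 + 24 + 48 + 56 = 174.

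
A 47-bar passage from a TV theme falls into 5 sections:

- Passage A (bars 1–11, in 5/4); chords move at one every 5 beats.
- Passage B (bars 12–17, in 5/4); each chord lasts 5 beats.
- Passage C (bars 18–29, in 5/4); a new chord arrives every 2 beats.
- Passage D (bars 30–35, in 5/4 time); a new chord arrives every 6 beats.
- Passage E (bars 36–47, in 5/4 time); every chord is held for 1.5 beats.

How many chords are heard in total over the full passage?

92 chords

A has 55 beats and chords last 5 each, so 11 chords.
B has 30 beats and chords last 5 each, so 6 chords.
C has 60 beats and chords last 2 each, so 30 chords.
D has 30 beats and chords last 6 each, so 5 chords.
E has 60 beats and chords last 1.5 each, so 40 chords.
Total: 11 + 6 + 30 + 5 + 40 = 92.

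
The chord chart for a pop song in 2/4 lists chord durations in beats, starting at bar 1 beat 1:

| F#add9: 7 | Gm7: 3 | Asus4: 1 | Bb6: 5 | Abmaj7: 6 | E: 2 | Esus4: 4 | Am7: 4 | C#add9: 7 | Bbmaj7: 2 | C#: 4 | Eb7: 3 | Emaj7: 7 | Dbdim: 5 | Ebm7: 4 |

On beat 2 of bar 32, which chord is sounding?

Beat 2 of bar 32 is beat (32−1)×2 + 2 = 64 overall.
Running totals: F#add9 ends at 7, Gm7 ends at 10, Asus4 ends at 11, Bb6 ends at 16, Abmaj7 ends at 22, E ends at 24, Esus4 ends at 28, Am7 ends at 32, C#add9 ends at 39, Bbmaj7 ends at 41, C# ends at 45, Eb7 ends at 48, Emaj7 ends at 55, Dbdim ends at 60, Ebm7 ends at 64.
Beat 64 falls within Ebm7.

Ebm7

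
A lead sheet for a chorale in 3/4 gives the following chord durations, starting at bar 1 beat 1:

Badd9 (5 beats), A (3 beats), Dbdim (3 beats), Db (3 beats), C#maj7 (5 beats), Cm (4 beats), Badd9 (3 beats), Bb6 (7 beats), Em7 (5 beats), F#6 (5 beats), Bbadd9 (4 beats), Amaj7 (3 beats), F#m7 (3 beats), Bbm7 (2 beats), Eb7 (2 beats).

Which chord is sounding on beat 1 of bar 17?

Amaj7

Beat 1 of bar 17 is beat (17−1)×3 + 1 = 49 overall.
Running totals: Badd9 ends at 5, A ends at 8, Dbdim ends at 11, Db ends at 14, C#maj7 ends at 19, Cm ends at 23, Badd9 ends at 26, Bb6 ends at 33, Em7 ends at 38, F#6 ends at 43, Bbadd9 ends at 47, Amaj7 ends at 50.
Beat 49 falls within Amaj7.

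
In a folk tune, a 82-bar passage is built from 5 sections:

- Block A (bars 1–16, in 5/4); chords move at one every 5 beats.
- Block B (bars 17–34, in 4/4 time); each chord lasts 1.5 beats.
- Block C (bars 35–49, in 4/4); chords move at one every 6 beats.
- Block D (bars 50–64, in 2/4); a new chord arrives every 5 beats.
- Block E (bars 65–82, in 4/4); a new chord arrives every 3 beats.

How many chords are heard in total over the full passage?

A has 80 beats and chords last 5 each, so 16 chords.
B has 72 beats and chords last 1.5 each, so 48 chords.
C has 60 beats and chords last 6 each, so 10 chords.
D has 30 beats and chords last 5 each, so 6 chords.
E has 72 beats and chords last 3 each, so 24 chords.
Total: 16 + 48 + 10 + 6 + 24 = 104.

104 chords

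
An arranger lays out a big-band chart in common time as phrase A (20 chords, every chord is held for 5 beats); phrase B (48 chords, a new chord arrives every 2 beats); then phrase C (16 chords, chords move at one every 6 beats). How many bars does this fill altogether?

A: 20 × 5 = 100 beats = 25 bars.
B: 48 × 2 = 96 beats = 24 bars.
C: 16 × 6 = 96 beats = 24 bars.
Total: 25 + 24 + 24 = 73 bars.

73 bars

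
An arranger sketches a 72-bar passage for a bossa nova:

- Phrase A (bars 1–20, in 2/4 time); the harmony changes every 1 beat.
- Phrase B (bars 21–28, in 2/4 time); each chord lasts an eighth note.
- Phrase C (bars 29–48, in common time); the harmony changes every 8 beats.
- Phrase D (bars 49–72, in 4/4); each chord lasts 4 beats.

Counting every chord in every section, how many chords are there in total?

A: 20·2 = 40 beats, 40/1 = 40 chords.
B: 8·2 = 16 beats, 16/0.5 = 32 chords.
C: 20·4 = 80 beats, 80/8 = 10 chords.
D: 24·4 = 96 beats, 96/4 = 24 chords.
Total: 40 + 32 + 10 + 24 = 106.

106 chords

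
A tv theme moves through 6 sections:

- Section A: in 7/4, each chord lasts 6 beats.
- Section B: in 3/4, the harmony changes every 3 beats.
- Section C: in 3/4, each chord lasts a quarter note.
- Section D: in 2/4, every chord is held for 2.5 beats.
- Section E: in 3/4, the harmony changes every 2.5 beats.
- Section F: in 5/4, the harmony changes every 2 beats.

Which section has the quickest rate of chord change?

A: 7 beats/bar ÷ 6 beats/chord = 7/6 chords/bar.
B: 3 beats/bar ÷ 3 beats/chord = 1 chord/bar.
C: 3 beats/bar ÷ 1 beat/chord = 3 chords/bar.
D: 2 beats/bar ÷ 2.5 beats/chord = 0.8 chords/bar.
E: 3 beats/bar ÷ 2.5 beats/chord = 1.2 chords/bar.
F: 5 beats/bar ÷ 2 beats/chord = 2.5 chords/bar.
Fastest is C at 3 chords/bar.

Section C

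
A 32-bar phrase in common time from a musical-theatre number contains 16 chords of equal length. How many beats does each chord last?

8 beats

32 bars × 4 beats/bar = 128 beats total.
128 beats ÷ 16 chords = 8 beats per chord.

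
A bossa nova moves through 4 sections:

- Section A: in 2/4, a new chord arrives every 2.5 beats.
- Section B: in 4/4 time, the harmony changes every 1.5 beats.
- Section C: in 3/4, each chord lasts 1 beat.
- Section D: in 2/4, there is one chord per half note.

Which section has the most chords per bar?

Section C

A: each chord is 2.5 beats in 2/4, so 0.8 per bar.
B: each chord is 1.5 beats in 4/4, so 8/3 per bar.
C: each chord is 1 beat in 3/4, so 3 per bar.
D: each chord is 2 beats in 2/4, so 1 per bar.
Fastest is C at 3 chords/bar.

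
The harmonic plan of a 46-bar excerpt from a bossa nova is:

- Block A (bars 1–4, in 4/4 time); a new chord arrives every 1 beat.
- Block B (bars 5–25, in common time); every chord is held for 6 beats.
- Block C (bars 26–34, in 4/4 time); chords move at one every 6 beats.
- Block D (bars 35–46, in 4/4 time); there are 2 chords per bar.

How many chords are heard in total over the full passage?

A has 16 beats and chords last 1 each, so 16 chords.
B has 84 beats and chords last 6 each, so 14 chords.
C has 36 beats and chords last 6 each, so 6 chords.
D has 48 beats and chords last 2 each, so 24 chords.
Total: 16 + 14 + 6 + 24 = 60.

60 chords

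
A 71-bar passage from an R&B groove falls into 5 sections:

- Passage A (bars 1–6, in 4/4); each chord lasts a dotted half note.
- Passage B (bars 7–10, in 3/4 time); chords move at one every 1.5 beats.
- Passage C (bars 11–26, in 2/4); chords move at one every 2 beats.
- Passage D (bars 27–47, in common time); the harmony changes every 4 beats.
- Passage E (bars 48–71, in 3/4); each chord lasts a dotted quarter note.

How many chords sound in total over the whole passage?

A has 24 beats and chords last 3 each, so 8 chords.
B has 12 beats and chords last 1.5 each, so 8 chords.
C has 32 beats and chords last 2 each, so 16 chords.
D has 84 beats and chords last 4 each, so 21 chords.
E has 72 beats and chords last 1.5 each, so 48 chords.
Total: 8 + 8 + 16 + 21 + 48 = 101.

101 chords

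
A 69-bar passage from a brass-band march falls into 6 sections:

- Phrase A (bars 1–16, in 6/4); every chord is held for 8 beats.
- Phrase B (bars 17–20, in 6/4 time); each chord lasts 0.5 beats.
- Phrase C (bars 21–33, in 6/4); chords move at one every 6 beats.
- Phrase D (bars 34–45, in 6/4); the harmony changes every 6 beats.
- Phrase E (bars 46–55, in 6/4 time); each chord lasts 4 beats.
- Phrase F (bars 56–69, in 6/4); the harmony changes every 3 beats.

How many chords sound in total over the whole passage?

128 chords

A: 16 bars × 6 beats = 96 beats; 8 beats/chord → 12 chords.
B: 4 bars × 6 beats = 24 beats; 0.5 beats/chord → 48 chords.
C: 13 bars × 6 beats = 78 beats; 6 beats/chord → 13 chords.
D: 12 bars × 6 beats = 72 beats; 6 beats/chord → 12 chords.
E: 10 bars × 6 beats = 60 beats; 4 beats/chord → 15 chords.
F: 14 bars × 6 beats = 84 beats; 3 beats/chord → 28 chords.
Total: 12 + 48 + 13 + 12 + 15 + 28 = 128.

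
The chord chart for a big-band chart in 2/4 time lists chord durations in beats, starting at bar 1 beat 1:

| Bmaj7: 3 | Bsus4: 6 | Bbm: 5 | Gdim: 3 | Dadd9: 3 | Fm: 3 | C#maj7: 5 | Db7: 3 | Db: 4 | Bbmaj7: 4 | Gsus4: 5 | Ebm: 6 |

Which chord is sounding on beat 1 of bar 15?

Db7

Beat 1 of bar 15 is beat (15−1)×2 + 1 = 29 overall.
Running totals: Bmaj7 ends at 3, Bsus4 ends at 9, Bbm ends at 14, Gdim ends at 17, Dadd9 ends at 20, Fm ends at 23, C#maj7 ends at 28, Db7 ends at 31.
Beat 29 falls within Db7.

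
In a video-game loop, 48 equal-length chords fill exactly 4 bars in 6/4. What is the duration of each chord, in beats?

0.5 beats

4 bars × 6 beats/bar = 24 beats total.
24 beats ÷ 48 chords = 0.5 beats per chord.
(That is an eighth note.)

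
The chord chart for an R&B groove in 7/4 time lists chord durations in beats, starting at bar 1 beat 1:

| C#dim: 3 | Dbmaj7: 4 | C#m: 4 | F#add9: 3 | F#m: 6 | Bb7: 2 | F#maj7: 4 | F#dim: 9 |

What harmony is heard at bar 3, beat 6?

F#m

Beat 6 of bar 3 is beat (3−1)×7 + 6 = 20 overall.
Running totals: C#dim ends at 3, Dbmaj7 ends at 7, C#m ends at 11, F#add9 ends at 14, F#m ends at 20.
Beat 20 falls within F#m.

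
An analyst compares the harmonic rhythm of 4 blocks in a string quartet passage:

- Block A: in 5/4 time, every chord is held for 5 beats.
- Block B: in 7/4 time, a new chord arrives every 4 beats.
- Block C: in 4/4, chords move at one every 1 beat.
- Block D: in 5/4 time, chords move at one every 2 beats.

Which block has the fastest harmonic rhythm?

A: each chord is 5 beats in 5/4, so 1 per bar.
B: each chord is 4 beats in 7/4, so 1.75 per bar.
C: each chord is 1 beat in 4/4, so 4 per bar.
D: each chord is 2 beats in 5/4, so 2.5 per bar.
Fastest is C at 4 chords/bar.

Block C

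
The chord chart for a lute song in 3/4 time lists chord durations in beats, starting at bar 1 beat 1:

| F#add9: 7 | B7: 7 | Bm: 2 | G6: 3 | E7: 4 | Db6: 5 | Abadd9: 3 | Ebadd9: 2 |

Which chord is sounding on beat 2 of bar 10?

Abadd9

Beat 2 of bar 10 is beat (10−1)×3 + 2 = 29 overall.
Running totals: F#add9 ends at 7, B7 ends at 14, Bm ends at 16, G6 ends at 19, E7 ends at 23, Db6 ends at 28, Abadd9 ends at 31.
Beat 29 falls within Abadd9.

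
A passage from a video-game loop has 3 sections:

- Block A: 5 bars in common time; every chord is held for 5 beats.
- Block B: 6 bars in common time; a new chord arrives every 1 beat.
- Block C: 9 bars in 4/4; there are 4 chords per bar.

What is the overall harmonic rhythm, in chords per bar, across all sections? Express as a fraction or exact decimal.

A: 5 bars of 4 beats is 20 beats; at 5 beats each that's 4 chords.
B: 6 bars of 4 beats is 24 beats; at 1 beat each that's 24 chords.
C: 9 bars of 4 beats is 36 beats; at 1 beat each that's 36 chords.
Overall: 64 chords over 20 bars → 64/20 = 3.2 chords per bar.

3.2 chords per bar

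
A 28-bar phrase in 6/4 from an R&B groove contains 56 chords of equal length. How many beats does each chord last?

3 beats

28 bars × 6 beats/bar = 168 beats total.
168 beats ÷ 56 chords = 3 beats per chord.
(That is a dotted half note.)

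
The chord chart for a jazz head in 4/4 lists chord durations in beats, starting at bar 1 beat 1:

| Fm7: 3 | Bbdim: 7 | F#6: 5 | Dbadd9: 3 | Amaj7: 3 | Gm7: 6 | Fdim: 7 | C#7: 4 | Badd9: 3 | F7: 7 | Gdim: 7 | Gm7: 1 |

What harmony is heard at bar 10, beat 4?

Badd9

Beat 4 of bar 10 is beat (10−1)×4 + 4 = 40 overall.
Running totals: Fm7 ends at 3, Bbdim ends at 10, F#6 ends at 15, Dbadd9 ends at 18, Amaj7 ends at 21, Gm7 ends at 27, Fdim ends at 34, C#7 ends at 38, Badd9 ends at 41.
Beat 40 falls within Badd9.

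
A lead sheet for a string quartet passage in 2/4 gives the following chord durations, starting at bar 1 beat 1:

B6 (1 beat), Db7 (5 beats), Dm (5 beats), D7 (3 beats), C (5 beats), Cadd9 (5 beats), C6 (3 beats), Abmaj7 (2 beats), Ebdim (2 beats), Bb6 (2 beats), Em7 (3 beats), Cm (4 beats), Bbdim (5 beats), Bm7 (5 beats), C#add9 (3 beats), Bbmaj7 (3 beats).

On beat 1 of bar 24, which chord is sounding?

Bm7

Beat 1 of bar 24 is beat (24−1)×2 + 1 = 47 overall.
Running totals: B6 ends at 1, Db7 ends at 6, Dm ends at 11, D7 ends at 14, C ends at 19, Cadd9 ends at 24, C6 ends at 27, Abmaj7 ends at 29, Ebdim ends at 31, Bb6 ends at 33, Em7 ends at 36, Cm ends at 40, Bbdim ends at 45, Bm7 ends at 50.
Beat 47 falls within Bm7.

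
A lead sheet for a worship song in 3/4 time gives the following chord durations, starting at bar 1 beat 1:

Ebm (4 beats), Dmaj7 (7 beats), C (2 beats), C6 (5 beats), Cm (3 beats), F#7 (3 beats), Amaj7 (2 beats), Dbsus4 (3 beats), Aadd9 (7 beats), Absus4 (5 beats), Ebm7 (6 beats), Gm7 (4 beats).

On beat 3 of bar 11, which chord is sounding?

Beat 3 of bar 11 is beat (11−1)×3 + 3 = 33 overall.
Running totals: Ebm ends at 4, Dmaj7 ends at 11, C ends at 13, C6 ends at 18, Cm ends at 21, F#7 ends at 24, Amaj7 ends at 26, Dbsus4 ends at 29, Aadd9 ends at 36.
Beat 33 falls within Aadd9.

Aadd9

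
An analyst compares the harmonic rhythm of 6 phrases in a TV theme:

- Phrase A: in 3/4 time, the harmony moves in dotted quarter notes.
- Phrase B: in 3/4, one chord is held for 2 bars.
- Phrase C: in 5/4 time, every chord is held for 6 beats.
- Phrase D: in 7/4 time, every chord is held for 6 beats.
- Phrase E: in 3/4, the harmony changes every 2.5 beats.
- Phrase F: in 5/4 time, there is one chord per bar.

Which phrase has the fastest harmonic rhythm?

A: 3 beats/bar ÷ 1.5 beats/chord = 2 chords/bar.
B: 3 beats/bar ÷ 6 beats/chord = 0.5 chords/bar.
C: 5 beats/bar ÷ 6 beats/chord = 5/6 chords/bar.
D: 7 beats/bar ÷ 6 beats/chord = 7/6 chords/bar.
E: 3 beats/bar ÷ 2.5 beats/chord = 1.2 chords/bar.
F: 5 beats/bar ÷ 5 beats/chord = 1 chord/bar.
Fastest is A at 2 chords/bar.

Phrase A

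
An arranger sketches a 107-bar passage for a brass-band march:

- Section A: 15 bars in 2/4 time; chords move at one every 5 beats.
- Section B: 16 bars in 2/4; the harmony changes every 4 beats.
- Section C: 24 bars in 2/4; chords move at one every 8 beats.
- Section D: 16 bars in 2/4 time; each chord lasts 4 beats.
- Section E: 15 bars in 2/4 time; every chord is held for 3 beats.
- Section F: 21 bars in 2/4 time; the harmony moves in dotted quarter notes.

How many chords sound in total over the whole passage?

A: 15·2 = 30 beats, 30/5 = 6 chords.
B: 16·2 = 32 beats, 32/4 = 8 chords.
C: 24·2 = 48 beats, 48/8 = 6 chords.
D: 16·2 = 32 beats, 32/4 = 8 chords.
E: 15·2 = 30 beats, 30/3 = 10 chords.
F: 21·2 = 42 beats, 42/1.5 = 28 chords.
Total: 6 + 8 + 6 + 8 + 10 + 28 = 66.

66 chords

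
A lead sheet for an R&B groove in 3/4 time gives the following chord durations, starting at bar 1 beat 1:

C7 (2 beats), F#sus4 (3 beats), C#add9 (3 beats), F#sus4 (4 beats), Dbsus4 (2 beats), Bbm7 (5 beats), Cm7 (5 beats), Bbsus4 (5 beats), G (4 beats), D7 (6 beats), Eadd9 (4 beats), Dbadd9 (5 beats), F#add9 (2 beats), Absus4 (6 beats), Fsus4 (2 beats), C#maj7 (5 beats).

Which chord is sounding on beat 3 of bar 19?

Fsus4

Beat 3 of bar 19 is beat (19−1)×3 + 3 = 57 overall.
Running totals: C7 ends at 2, F#sus4 ends at 5, C#add9 ends at 8, F#sus4 ends at 12, Dbsus4 ends at 14, Bbm7 ends at 19, Cm7 ends at 24, Bbsus4 ends at 29, G ends at 33, D7 ends at 39, Eadd9 ends at 43, Dbadd9 ends at 48, F#add9 ends at 50, Absus4 ends at 56, Fsus4 ends at 58.
Beat 57 falls within Fsus4.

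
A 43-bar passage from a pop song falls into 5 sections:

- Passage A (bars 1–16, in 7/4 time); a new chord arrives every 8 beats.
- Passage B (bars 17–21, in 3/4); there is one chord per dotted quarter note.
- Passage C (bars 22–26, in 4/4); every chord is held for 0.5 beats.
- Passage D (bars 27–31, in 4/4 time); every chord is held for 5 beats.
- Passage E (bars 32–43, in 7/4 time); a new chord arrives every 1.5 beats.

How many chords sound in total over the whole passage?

124 chords

A: 16·7 = 112 beats, 112/8 = 14 chords.
B: 5·3 = 15 beats, 15/1.5 = 10 chords.
C: 5·4 = 20 beats, 20/0.5 = 40 chords.
D: 5·4 = 20 beats, 20/5 = 4 chords.
E: 12·7 = 84 beats, 84/1.5 = 56 chords.
Total: 14 + 10 + 40 + 4 + 56 = 124.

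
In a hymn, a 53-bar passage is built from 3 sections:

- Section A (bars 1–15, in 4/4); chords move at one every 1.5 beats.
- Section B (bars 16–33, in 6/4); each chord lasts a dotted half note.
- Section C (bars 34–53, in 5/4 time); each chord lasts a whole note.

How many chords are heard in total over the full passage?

A has 60 beats and chords last 1.5 each, so 40 chords.
B has 108 beats and chords last 3 each, so 36 chords.
C has 100 beats and chords last 4 each, so 25 chords.
Total: 40 + 36 + 25 = 101.

101 chords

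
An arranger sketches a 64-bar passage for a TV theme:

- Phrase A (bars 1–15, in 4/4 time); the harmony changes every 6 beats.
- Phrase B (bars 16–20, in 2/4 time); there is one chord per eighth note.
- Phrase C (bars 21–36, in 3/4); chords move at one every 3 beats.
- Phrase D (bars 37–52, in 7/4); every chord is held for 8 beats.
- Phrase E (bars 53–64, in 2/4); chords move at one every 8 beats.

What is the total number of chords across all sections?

63 chords

A: 15 bars × 4 beats = 60 beats; 6 beats/chord → 10 chords.
B: 5 bars × 2 beats = 10 beats; 0.5 beats/chord → 20 chords.
C: 16 bars × 3 beats = 48 beats; 3 beats/chord → 16 chords.
D: 16 bars × 7 beats = 112 beats; 8 beats/chord → 14 chords.
E: 12 bars × 2 beats = 24 beats; 8 beats/chord → 3 chords.
Total: 10 + 20 + 16 + 14 + 3 = 63.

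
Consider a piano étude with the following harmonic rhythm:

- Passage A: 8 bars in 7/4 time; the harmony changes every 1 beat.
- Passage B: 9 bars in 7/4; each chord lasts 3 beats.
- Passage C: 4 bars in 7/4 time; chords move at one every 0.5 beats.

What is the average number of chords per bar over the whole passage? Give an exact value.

A: 8 × 7 = 56 beats ÷ 1 = 56 chords.
B: 9 × 7 = 63 beats ÷ 3 = 21 chords.
C: 4 × 7 = 28 beats ÷ 0.5 = 56 chords.
Overall: 133 chords over 21 bars → 133/21 = 19/3 chords per bar.

19/3 chords per bar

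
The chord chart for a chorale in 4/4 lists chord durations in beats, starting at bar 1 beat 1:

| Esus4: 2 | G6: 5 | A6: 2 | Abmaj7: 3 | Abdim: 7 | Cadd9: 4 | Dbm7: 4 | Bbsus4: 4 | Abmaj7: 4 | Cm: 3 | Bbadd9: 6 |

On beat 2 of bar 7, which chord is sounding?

Dbm7

Beat 2 of bar 7 is beat (7−1)×4 + 2 = 26 overall.
Running totals: Esus4 ends at 2, G6 ends at 7, A6 ends at 9, Abmaj7 ends at 12, Abdim ends at 19, Cadd9 ends at 23, Dbm7 ends at 27.
Beat 26 falls within Dbm7.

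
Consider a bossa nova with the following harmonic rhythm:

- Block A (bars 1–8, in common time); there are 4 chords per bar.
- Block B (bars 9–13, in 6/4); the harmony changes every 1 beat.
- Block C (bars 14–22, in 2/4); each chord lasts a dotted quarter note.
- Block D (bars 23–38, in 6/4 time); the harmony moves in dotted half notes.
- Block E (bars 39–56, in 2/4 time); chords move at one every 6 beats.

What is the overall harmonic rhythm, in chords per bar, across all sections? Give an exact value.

2 chords per bar

A: 8 bars of 4 beats is 32 beats; at 1 beat each that's 32 chords.
B: 5 bars of 6 beats is 30 beats; at 1 beat each that's 30 chords.
C: 9 bars of 2 beats is 18 beats; at 1.5 beats each that's 12 chords.
D: 16 bars of 6 beats is 96 beats; at 3 beats each that's 32 chords.
E: 18 bars of 2 beats is 36 beats; at 6 beats each that's 6 chords.
Overall: 112 chords over 56 bars → 112/56 = 2 chords per bar.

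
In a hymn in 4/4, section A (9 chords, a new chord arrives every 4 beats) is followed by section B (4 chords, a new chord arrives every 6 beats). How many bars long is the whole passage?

A: 9 × 4 = 36 beats = 9 bars.
B: 4 × 6 = 24 beats = 6 bars.
Total: 9 + 6 = 15 bars.

15 bars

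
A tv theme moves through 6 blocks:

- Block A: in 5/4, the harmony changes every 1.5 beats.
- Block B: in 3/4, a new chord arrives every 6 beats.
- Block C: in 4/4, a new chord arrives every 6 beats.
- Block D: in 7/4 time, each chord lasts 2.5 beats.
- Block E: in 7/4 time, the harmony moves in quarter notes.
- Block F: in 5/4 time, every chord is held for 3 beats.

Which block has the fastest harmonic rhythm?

Block E

A: each chord is 1.5 beats in 5/4, so 10/3 per bar.
B: each chord is 6 beats in 3/4, so 0.5 per bar.
C: each chord is 6 beats in 4/4, so 2/3 per bar.
D: each chord is 2.5 beats in 7/4, so 2.8 per bar.
E: each chord is 1 beat in 7/4, so 7 per bar.
F: each chord is 3 beats in 5/4, so 5/3 per bar.
Fastest is E at 7 chords/bar.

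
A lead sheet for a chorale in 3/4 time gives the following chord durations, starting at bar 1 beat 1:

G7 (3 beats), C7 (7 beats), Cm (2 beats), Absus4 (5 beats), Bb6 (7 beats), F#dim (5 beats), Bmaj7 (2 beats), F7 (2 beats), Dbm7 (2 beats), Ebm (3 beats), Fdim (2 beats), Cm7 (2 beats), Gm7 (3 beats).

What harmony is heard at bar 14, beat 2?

Beat 2 of bar 14 is beat (14−1)×3 + 2 = 41 overall.
Running totals: G7 ends at 3, C7 ends at 10, Cm ends at 12, Absus4 ends at 17, Bb6 ends at 24, F#dim ends at 29, Bmaj7 ends at 31, F7 ends at 33, Dbm7 ends at 35, Ebm ends at 38, Fdim ends at 40, Cm7 ends at 42.
Beat 41 falls within Cm7.

Cm7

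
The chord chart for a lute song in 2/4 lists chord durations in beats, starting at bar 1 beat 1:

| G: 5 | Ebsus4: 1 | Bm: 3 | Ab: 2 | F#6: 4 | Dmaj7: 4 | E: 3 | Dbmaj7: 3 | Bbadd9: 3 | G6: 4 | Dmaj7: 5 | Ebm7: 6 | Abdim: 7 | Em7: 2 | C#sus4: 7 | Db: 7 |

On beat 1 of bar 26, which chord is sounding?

Beat 1 of bar 26 is beat (26−1)×2 + 1 = 51 overall.
Running totals: G ends at 5, Ebsus4 ends at 6, Bm ends at 9, Ab ends at 11, F#6 ends at 15, Dmaj7 ends at 19, E ends at 22, Dbmaj7 ends at 25, Bbadd9 ends at 28, G6 ends at 32, Dmaj7 ends at 37, Ebm7 ends at 43, Abdim ends at 50, Em7 ends at 52.
Beat 51 falls within Em7.

Em7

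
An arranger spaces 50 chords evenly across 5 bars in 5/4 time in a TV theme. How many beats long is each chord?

5 bars × 5 beats/bar = 25 beats total.
25 beats ÷ 50 chords = 0.5 beats per chord.
(That is an eighth note.)

0.5 beats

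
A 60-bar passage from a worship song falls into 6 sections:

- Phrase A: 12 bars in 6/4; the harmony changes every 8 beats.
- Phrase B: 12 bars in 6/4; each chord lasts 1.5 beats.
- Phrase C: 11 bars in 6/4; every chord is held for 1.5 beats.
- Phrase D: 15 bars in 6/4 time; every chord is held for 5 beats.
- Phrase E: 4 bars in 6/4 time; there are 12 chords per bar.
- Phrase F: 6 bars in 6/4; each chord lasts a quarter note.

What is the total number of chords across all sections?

A: 12·6 = 72 beats, 72/8 = 9 chords.
B: 12·6 = 72 beats, 72/1.5 = 48 chords.
C: 11·6 = 66 beats, 66/1.5 = 44 chords.
D: 15·6 = 90 beats, 90/5 = 18 chords.
E: 4·6 = 24 beats, 24/0.5 = 48 chords.
F: 6·6 = 36 beats, 36/1 = 36 chords.
Total: 9 + 48 + 44 + 18 + 48 + 36 = 203.

203 chords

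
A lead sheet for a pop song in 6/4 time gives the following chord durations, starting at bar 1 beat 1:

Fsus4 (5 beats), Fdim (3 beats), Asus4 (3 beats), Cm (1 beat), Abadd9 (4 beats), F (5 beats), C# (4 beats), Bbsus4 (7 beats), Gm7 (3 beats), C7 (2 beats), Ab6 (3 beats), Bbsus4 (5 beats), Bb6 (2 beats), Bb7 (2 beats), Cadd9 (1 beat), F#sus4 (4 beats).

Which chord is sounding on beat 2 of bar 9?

Beat 2 of bar 9 is beat (9−1)×6 + 2 = 50 overall.
Running totals: Fsus4 ends at 5, Fdim ends at 8, Asus4 ends at 11, Cm ends at 12, Abadd9 ends at 16, F ends at 21, C# ends at 25, Bbsus4 ends at 32, Gm7 ends at 35, C7 ends at 37, Ab6 ends at 40, Bbsus4 ends at 45, Bb6 ends at 47, Bb7 ends at 49, Cadd9 ends at 50.
Beat 50 falls within Cadd9.

Cadd9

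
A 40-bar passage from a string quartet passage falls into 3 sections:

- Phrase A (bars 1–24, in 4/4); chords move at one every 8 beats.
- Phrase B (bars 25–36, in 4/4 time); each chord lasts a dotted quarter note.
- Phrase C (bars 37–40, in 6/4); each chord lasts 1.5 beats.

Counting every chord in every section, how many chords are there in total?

A: 24 bars × 4 beats = 96 beats; 8 beats/chord → 12 chords.
B: 12 bars × 4 beats = 48 beats; 1.5 beats/chord → 32 chords.
C: 4 bars × 6 beats = 24 beats; 1.5 beats/chord → 16 chords.
Total: 12 + 32 + 16 = 60.

60 chords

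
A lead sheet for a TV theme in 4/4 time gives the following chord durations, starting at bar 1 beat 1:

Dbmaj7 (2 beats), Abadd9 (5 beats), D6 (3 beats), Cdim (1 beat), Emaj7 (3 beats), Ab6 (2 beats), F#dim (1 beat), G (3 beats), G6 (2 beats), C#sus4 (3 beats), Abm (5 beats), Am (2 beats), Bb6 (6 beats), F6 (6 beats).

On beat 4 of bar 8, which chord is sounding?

Beat 4 of bar 8 is beat (8−1)×4 + 4 = 32 overall.
Running totals: Dbmaj7 ends at 2, Abadd9 ends at 7, D6 ends at 10, Cdim ends at 11, Emaj7 ends at 14, Ab6 ends at 16, F#dim ends at 17, G ends at 20, G6 ends at 22, C#sus4 ends at 25, Abm ends at 30, Am ends at 32.
Beat 32 falls within Am.

Am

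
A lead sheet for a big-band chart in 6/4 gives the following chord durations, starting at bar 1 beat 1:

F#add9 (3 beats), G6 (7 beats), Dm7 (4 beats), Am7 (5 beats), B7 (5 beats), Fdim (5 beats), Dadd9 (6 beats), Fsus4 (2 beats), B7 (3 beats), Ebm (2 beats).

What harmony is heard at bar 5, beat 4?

Fdim

Beat 4 of bar 5 is beat (5−1)×6 + 4 = 28 overall.
Running totals: F#add9 ends at 3, G6 ends at 10, Dm7 ends at 14, Am7 ends at 19, B7 ends at 24, Fdim ends at 29.
Beat 28 falls within Fdim.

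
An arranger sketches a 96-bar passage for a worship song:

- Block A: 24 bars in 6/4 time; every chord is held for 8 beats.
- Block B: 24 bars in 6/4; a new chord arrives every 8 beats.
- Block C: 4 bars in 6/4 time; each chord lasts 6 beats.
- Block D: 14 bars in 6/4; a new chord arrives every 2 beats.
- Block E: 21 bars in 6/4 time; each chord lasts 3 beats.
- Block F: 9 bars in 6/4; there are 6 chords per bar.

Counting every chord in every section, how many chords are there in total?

A: 24 bars × 6 beats = 144 beats; 8 beats/chord → 18 chords.
B: 24 bars × 6 beats = 144 beats; 8 beats/chord → 18 chords.
C: 4 bars × 6 beats = 24 beats; 6 beats/chord → 4 chords.
D: 14 bars × 6 beats = 84 beats; 2 beats/chord → 42 chords.
E: 21 bars × 6 beats = 126 beats; 3 beats/chord → 42 chords.
F: 9 bars × 6 beats = 54 beats; 1 beat/chord → 54 chords.
Total: 18 + 18 + 4 + 42 + 42 + 54 = 178.

178 chords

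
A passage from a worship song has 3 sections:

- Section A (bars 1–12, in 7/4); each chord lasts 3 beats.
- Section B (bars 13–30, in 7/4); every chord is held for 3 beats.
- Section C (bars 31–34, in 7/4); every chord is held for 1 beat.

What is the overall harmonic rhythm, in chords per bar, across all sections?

49/17 chords per bar

A: 12 × 7 = 84 beats ÷ 3 = 28 chords.
B: 18 × 7 = 126 beats ÷ 3 = 42 chords.
C: 4 × 7 = 28 beats ÷ 1 = 28 chords.
Overall: 98 chords over 34 bars → 98/34 = 49/17 chords per bar.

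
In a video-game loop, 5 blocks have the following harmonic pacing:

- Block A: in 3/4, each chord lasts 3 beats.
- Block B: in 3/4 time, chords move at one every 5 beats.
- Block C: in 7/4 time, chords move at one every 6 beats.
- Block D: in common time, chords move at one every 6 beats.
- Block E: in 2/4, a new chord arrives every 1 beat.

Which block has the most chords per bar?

Block E

A: 3 beats/bar ÷ 3 beats/chord = 1 chord/bar.
B: 3 beats/bar ÷ 5 beats/chord = 0.6 chords/bar.
C: 7 beats/bar ÷ 6 beats/chord = 7/6 chords/bar.
D: 4 beats/bar ÷ 6 beats/chord = 2/3 chords/bar.
E: 2 beats/bar ÷ 1 beat/chord = 2 chords/bar.
Fastest is E at 2 chords/bar.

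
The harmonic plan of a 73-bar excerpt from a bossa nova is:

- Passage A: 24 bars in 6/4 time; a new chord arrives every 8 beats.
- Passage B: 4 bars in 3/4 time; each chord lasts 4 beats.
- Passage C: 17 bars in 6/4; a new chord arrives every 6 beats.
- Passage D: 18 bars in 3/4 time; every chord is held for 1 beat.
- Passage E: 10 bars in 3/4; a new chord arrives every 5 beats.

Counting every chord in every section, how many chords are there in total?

98 chords

A: 24·6 = 144 beats, 144/8 = 18 chords.
B: 4·3 = 12 beats, 12/4 = 3 chords.
C: 17·6 = 102 beats, 102/6 = 17 chords.
D: 18·3 = 54 beats, 54/1 = 54 chords.
E: 10·3 = 30 beats, 30/5 = 6 chords.
Total: 18 + 3 + 17 + 54 + 6 = 98.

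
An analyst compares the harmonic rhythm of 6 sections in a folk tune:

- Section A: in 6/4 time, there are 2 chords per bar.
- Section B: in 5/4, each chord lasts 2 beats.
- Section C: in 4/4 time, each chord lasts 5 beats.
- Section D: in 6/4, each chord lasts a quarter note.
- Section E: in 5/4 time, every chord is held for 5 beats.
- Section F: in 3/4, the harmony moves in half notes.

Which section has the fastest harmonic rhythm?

Section D

A: each chord is 3 beats in 6/4, so 2 per bar.
B: each chord is 2 beats in 5/4, so 2.5 per bar.
C: each chord is 5 beats in 4/4, so 0.8 per bar.
D: each chord is 1 beat in 6/4, so 6 per bar.
E: each chord is 5 beats in 5/4, so 1 per bar.
F: each chord is 2 beats in 3/4, so 1.5 per bar.
Fastest is D at 6 chords/bar.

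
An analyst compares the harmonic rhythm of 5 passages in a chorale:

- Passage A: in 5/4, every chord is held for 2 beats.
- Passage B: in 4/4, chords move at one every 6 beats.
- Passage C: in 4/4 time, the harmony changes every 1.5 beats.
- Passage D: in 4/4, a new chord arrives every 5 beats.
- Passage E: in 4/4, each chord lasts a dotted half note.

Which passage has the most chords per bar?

Passage C

A: each chord is 2 beats in 5/4, so 2.5 per bar.
B: each chord is 6 beats in 4/4, so 2/3 per bar.
C: each chord is 1.5 beats in 4/4, so 8/3 per bar.
D: each chord is 5 beats in 4/4, so 0.8 per bar.
E: each chord is 3 beats in 4/4, so 4/3 per bar.
Fastest is C at 8/3 chords/bar.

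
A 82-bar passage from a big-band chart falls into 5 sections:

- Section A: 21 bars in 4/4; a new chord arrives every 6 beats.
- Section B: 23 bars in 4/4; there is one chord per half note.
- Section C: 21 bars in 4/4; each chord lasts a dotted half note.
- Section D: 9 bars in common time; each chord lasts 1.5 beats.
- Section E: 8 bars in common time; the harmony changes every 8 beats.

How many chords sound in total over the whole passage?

A: 21·4 = 84 beats, 84/6 = 14 chords.
B: 23·4 = 92 beats, 92/2 = 46 chords.
C: 21·4 = 84 beats, 84/3 = 28 chords.
D: 9·4 = 36 beats, 36/1.5 = 24 chords.
E: 8·4 = 32 beats, 32/8 = 4 chords.
Total: 14 + 46 + 28 + 24 + 4 = 116.

116 chords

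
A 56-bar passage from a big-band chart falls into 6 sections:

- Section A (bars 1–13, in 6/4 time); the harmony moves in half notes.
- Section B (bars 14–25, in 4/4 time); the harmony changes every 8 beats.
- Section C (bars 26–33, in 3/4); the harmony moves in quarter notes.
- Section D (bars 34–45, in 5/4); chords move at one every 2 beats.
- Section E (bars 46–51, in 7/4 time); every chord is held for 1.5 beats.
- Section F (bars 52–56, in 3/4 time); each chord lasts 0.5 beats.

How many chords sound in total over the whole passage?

A: 13 bars × 6 beats = 78 beats; 2 beats/chord → 39 chords.
B: 12 bars × 4 beats = 48 beats; 8 beats/chord → 6 chords.
C: 8 bars × 3 beats = 24 beats; 1 beat/chord → 24 chords.
D: 12 bars × 5 beats = 60 beats; 2 beats/chord → 30 chords.
E: 6 bars × 7 beats = 42 beats; 1.5 beats/chord → 28 chords.
F: 5 bars × 3 beats = 15 beats; 0.5 beats/chord → 30 chords.
Total: 39 + 6 + 24 + 30 + 28 + 30 = 157.

157 chords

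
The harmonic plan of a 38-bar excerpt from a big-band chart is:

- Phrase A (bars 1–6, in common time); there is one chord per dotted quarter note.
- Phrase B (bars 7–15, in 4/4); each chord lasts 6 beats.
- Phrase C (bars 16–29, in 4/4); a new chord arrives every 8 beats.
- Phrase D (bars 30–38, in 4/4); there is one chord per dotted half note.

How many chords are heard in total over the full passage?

A has 24 beats and chords last 1.5 each, so 16 chords.
B has 36 beats and chords last 6 each, so 6 chords.
C has 56 beats and chords last 8 each, so 7 chords.
D has 36 beats and chords last 3 each, so 12 chords.
Total: 16 + 6 + 7 + 12 = 41.

41 chords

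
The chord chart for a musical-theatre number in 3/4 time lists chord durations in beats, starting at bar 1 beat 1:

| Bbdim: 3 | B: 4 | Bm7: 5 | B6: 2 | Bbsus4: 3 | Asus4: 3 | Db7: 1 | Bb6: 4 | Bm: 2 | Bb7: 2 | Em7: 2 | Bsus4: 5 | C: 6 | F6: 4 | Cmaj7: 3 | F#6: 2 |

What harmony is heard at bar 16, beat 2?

Cmaj7

Beat 2 of bar 16 is beat (16−1)×3 + 2 = 47 overall.
Running totals: Bbdim ends at 3, B ends at 7, Bm7 ends at 12, B6 ends at 14, Bbsus4 ends at 17, Asus4 ends at 20, Db7 ends at 21, Bb6 ends at 25, Bm ends at 27, Bb7 ends at 29, Em7 ends at 31, Bsus4 ends at 36, C ends at 42, F6 ends at 46, Cmaj7 ends at 49.
Beat 47 falls within Cmaj7.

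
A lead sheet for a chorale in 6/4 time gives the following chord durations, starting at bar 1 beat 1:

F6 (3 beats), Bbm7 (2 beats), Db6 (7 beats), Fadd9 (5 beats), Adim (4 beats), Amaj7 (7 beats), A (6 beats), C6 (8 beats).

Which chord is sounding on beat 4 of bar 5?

Amaj7

Beat 4 of bar 5 is beat (5−1)×6 + 4 = 28 overall.
Running totals: F6 ends at 3, Bbm7 ends at 5, Db6 ends at 12, Fadd9 ends at 17, Adim ends at 21, Amaj7 ends at 28.
Beat 28 falls within Amaj7.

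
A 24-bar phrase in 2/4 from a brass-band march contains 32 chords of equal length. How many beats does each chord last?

24 bars × 2 beats/bar = 48 beats total.
48 beats ÷ 32 chords = 1.5 beats per chord.
(That is a dotted quarter note.)

1.5 beats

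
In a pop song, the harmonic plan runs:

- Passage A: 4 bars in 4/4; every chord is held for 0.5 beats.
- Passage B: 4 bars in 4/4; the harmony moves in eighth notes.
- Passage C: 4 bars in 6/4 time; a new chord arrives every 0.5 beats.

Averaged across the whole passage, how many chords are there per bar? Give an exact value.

28/3 chords per bar

A: 4 bars of 4 beats is 16 beats; at 0.5 beats each that's 32 chords.
B: 4 bars of 4 beats is 16 beats; at 0.5 beats each that's 32 chords.
C: 4 bars of 6 beats is 24 beats; at 0.5 beats each that's 48 chords.
Overall: 112 chords over 12 bars → 112/12 = 28/3 chords per bar.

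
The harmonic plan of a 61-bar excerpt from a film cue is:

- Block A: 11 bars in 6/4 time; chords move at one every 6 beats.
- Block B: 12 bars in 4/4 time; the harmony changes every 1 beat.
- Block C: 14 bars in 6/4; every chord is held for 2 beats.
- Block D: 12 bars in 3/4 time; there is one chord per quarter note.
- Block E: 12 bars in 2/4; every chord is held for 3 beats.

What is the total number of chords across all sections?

145 chords

A: 11·6 = 66 beats, 66/6 = 11 chords.
B: 12·4 = 48 beats, 48/1 = 48 chords.
C: 14·6 = 84 beats, 84/2 = 42 chords.
D: 12·3 = 36 beats, 36/1 = 36 chords.
E: 12·2 = 24 beats, 24/3 = 8 chords.
Total: 11 + 48 + 42 + 36 + 8 = 145.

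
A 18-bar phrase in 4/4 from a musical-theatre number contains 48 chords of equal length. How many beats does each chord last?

18 bars × 4 beats/bar = 72 beats total.
72 beats ÷ 48 chords = 1.5 beats per chord.
(That is a dotted quarter note.)

1.5 beats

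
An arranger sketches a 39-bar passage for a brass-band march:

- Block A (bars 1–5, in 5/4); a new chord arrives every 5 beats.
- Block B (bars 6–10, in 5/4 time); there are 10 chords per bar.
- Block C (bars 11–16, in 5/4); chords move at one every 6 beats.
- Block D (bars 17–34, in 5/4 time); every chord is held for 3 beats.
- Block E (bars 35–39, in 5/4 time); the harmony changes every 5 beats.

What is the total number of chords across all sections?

A: 5 bars × 5 beats = 25 beats; 5 beats/chord → 5 chords.
B: 5 bars × 5 beats = 25 beats; 0.5 beats/chord → 50 chords.
C: 6 bars × 5 beats = 30 beats; 6 beats/chord → 5 chords.
D: 18 bars × 5 beats = 90 beats; 3 beats/chord → 30 chords.
E: 5 bars × 5 beats = 25 beats; 5 beats/chord → 5 chords.
Total: 5 + 50 + 5 + 30 + 5 = 95.

95 chords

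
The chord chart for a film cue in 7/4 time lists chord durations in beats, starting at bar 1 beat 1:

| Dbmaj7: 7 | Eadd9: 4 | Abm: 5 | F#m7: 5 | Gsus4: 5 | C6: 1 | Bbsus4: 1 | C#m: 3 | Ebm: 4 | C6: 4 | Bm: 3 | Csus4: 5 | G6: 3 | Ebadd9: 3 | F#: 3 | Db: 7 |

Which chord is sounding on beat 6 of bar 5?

Beat 6 of bar 5 is beat (5−1)×7 + 6 = 34 overall.
Running totals: Dbmaj7 ends at 7, Eadd9 ends at 11, Abm ends at 16, F#m7 ends at 21, Gsus4 ends at 26, C6 ends at 27, Bbsus4 ends at 28, C#m ends at 31, Ebm ends at 35.
Beat 34 falls within Ebm.

Ebm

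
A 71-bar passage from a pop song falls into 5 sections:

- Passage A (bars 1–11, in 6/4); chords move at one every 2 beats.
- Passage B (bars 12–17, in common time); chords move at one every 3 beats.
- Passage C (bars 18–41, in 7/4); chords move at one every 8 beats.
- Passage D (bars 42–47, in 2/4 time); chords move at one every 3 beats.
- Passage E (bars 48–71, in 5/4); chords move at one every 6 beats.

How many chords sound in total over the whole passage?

86 chords

A: 11 bars × 6 beats = 66 beats; 2 beats/chord → 33 chords.
B: 6 bars × 4 beats = 24 beats; 3 beats/chord → 8 chords.
C: 24 bars × 7 beats = 168 beats; 8 beats/chord → 21 chords.
D: 6 bars × 2 beats = 12 beats; 3 beats/chord → 4 chords.
E: 24 bars × 5 beats = 120 beats; 6 beats/chord → 20 chords.
Total: 33 + 8 + 21 + 4 + 20 = 86.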